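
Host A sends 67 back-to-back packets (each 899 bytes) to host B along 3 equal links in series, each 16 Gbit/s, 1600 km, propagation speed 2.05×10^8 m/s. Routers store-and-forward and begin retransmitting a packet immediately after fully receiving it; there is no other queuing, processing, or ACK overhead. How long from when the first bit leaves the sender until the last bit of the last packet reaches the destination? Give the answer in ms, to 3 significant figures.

Per-hop transmission t_tx = L/R = 7192/16000000000 = 0.0004495 ms.
Per-hop propagation t_prop = 1600000/2.05e+08 = 7.80488 ms.
Pipeline fill: first packet needs 3·t_tx to clear all hops; remaining 66 packets each add one t_tx.
Total = (3+67-1)·t_tx + 3·t_prop = 69·0.0004495 + 3·7.80488 = 23.4 ms.

23.4 ms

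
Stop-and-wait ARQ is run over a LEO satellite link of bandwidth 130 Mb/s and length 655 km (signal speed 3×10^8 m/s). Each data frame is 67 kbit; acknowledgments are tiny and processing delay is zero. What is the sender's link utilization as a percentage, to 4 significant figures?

10.56 %

t_tx = L/R = 67000/130000000 = 0.000515385 s.
t_prop = 655000/300000000 = 0.00218333 s; RTT = 0.00436667 s.
Cycle = t_tx + RTT = 0.00488205 s.
Utilization = t_tx / cycle = 0.000515385/0.00488205 = 10.56 %.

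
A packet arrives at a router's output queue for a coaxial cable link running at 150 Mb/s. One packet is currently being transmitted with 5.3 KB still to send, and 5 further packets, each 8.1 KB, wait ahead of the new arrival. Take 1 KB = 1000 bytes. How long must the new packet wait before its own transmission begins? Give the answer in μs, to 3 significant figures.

2440 μs

Each queued packet: L/R = 64800/150000000 = 432 μs.
5 queued → 2160 μs.
Plus remaining 42400 bits of current packet: 282.667 μs.
Queuing delay = 2440 μs.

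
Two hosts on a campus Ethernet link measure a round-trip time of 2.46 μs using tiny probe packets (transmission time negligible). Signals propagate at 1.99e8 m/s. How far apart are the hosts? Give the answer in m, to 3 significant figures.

245 m

One-way propagation = RTT/2 = 1.23 μs.
d = s × t = 199000000 × 1.23e-06 = 245 m.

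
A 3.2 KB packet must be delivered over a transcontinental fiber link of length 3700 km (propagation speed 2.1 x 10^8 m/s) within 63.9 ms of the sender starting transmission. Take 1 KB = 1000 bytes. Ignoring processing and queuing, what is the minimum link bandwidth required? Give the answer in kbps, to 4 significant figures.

L = 25600 bits.
Propagation delay = 3700000 / 210000000 = 17.619 ms.
Transmission budget = 63.9 − 17.619 = 46.281 ms.
R ≥ L / t_tx = 25600 bits / 0.046281 s = 553.1 kbps.

553.1 kbps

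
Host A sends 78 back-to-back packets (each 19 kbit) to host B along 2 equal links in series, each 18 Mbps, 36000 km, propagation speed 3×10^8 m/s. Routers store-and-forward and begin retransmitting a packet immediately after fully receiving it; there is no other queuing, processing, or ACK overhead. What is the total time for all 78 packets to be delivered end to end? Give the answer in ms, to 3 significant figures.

323 ms

Per-hop transmission t_tx = L/R = 19000/18000000 = 1.05556 ms.
Per-hop propagation t_prop = 36000000/300000000 = 120 ms.
Pipeline fill: first packet needs 2·t_tx to clear all hops; remaining 77 packets each add one t_tx.
Total = (2+78-1)·t_tx + 2·t_prop = 79·1.05556 + 2·120 = 323 ms.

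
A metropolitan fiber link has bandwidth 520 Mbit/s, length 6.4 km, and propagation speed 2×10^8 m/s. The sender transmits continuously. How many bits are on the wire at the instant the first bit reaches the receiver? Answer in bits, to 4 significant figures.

16640 bits

Propagation delay = 6400 / 200000000 = 3.2e-05 s.
BDP = R × t_prop = 520000000 × 3.2e-05 = 16640 bits.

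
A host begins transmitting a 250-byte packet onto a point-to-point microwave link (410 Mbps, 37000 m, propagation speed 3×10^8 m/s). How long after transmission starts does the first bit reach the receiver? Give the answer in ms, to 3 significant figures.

First bit experiences only propagation delay: d/s = 37000/300000000 = 0.123 ms.

0.123 ms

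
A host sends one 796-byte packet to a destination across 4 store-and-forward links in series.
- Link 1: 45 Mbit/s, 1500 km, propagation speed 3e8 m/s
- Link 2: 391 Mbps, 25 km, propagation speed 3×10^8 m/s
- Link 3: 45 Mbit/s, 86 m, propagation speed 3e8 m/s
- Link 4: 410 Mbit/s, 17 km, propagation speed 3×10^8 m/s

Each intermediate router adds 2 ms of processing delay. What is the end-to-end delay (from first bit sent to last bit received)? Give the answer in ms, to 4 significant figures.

L = 796 × 8 = 6368 bits.
Transmission delays (L/R per hop): 0.141511, 0.0162864, 0.141511, 0.0155317 ms; sum = 0.31484 ms.
Propagation delays (d/s per hop): 5, 0.0833333, 0.000286667, 0.0566667 ms; sum = 5.14029 ms.
Processing at 3 router(s): 3 × 2 ms = 6 ms.
End-to-end = 11.46 ms.

11.46 ms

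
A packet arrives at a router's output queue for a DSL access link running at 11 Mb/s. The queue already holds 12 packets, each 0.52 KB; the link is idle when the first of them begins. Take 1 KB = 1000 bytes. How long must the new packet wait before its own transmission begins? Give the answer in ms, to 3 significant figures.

4.54 ms

Each queued packet: L/R = 4160/11000000 = 0.378182 ms.
12 queued → 4.53818 ms.
Queuing delay = 4.54 ms.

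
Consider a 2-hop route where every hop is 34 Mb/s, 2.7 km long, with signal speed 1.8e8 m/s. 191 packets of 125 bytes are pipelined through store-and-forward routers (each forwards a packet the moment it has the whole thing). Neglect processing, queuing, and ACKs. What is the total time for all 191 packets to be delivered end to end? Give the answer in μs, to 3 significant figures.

Per-hop transmission t_tx = L/R = 1000/34000000 = 29.4118 μs.
Per-hop propagation t_prop = 2700/180000000 = 15 μs.
Pipeline fill: first packet needs 2·t_tx to clear all hops; remaining 190 packets each add one t_tx.
Total = (2+191-1)·t_tx + 2·t_prop = 192·29.4118 + 2·15 = 5680 μs.

5680 μs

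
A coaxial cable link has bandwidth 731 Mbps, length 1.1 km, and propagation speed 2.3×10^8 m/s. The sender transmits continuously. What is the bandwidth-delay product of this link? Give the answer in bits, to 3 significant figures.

Propagation delay = 1100 / 2.3e+08 = 4.78261e-06 s.
BDP = R × t_prop = 731000000 × 4.78261e-06 = 3496.09 bits.

3500 bits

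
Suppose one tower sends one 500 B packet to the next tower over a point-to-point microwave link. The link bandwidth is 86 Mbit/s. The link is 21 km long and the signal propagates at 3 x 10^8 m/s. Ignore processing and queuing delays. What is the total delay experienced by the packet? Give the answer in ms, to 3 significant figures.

L = 500 × 8 = 4000 bits.
Transmission delay = L/R = 4000 / 86000000 = 0.0465116 ms.
Propagation delay = d/s = 21000 m / 300000000 m/s = 0.07 ms.
Total = 0.117 ms.

0.117 ms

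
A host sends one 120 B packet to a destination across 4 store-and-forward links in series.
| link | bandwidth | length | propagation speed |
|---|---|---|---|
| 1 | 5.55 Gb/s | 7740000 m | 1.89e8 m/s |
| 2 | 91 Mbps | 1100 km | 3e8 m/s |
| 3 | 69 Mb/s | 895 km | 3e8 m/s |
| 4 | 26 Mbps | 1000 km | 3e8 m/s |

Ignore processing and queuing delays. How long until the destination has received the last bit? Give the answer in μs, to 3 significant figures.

L = 120 × 8 = 960 bits.
Transmission delays (L/R per hop): 0.172973, 10.5495, 13.913, 36.9231 μs; sum = 61.5585 μs.
Propagation delays (d/s per hop): 40952.4, 3666.67, 2983.33, 3333.33 μs; sum = 50935.7 μs.
End-to-end = 51000 μs.

51000 μs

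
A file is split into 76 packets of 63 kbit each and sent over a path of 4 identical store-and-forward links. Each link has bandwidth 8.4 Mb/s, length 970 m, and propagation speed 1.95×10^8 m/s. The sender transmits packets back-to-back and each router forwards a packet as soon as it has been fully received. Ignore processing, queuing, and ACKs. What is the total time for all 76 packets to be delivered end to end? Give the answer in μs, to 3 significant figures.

Per-hop transmission t_tx = L/R = 63000/8400000 = 7500 μs.
Per-hop propagation t_prop = 970/195000000 = 4.97436 μs.
Pipeline fill: first packet needs 4·t_tx to clear all hops; remaining 75 packets each add one t_tx.
Total = (4+76-1)·t_tx + 4·t_prop = 79·7500 + 4·4.97436 = 593000 μs.

593000 μs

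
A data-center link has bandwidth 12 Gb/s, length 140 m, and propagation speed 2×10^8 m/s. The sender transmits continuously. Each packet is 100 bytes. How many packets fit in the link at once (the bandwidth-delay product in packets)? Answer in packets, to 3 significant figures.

Propagation delay = 140 / 200000000 = 7e-07 s.
BDP = R × t_prop = 12000000000 × 7e-07 = 8400 bits.
In packets of 800 bits: 10.5 packets.

10.5 packets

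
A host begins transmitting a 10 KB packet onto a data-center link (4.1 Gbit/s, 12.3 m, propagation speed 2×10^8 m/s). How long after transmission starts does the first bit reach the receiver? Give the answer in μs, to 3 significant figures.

First bit experiences only propagation delay: d/s = 12.3/200000000 = 0.0615 μs.

0.0615 μs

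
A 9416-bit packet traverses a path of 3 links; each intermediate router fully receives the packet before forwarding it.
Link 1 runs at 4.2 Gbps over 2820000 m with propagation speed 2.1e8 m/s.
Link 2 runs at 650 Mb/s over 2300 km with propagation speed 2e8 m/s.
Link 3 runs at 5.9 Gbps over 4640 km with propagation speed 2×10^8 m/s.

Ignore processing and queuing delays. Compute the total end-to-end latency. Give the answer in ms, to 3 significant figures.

Transmission delays (L/R per hop): 0.0022419, 0.0144862, 0.00159593 ms; sum = 0.018324 ms.
Propagation delays (d/s per hop): 13.4286, 11.5, 23.2 ms; sum = 48.1286 ms.
End-to-end = 48.1 ms.

48.1 ms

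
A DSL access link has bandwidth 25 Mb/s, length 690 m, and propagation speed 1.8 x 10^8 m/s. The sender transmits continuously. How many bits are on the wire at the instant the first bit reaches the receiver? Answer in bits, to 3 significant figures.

Propagation delay = 690 / 180000000 = 3.83333e-06 s.
BDP = R × t_prop = 25000000 × 3.83333e-06 = 95.8333 bits.

95.8 bits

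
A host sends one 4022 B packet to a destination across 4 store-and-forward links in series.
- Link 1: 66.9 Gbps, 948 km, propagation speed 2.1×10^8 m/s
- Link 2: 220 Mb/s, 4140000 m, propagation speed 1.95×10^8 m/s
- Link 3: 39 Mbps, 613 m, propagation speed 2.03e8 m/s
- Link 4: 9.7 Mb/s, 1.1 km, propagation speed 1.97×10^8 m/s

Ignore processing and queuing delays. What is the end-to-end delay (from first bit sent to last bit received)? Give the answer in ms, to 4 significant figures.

30.04 ms

L = 4022 × 8 = 32176 bits.
Transmission delays (L/R per hop): 0.000480957, 0.146255, 0.825026, 3.31711 ms; sum = 4.28887 ms.
Propagation delays (d/s per hop): 4.51429, 21.2308, 0.0030197, 0.00558376 ms; sum = 25.7537 ms.
End-to-end = 30.04 ms.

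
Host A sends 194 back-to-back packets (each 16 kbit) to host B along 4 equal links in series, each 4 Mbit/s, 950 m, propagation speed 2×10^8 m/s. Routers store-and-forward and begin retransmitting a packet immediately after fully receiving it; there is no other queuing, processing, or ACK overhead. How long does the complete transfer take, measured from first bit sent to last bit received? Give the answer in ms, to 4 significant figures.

Per-hop transmission t_tx = L/R = 16000/4000000 = 4 ms.
Per-hop propagation t_prop = 950/200000000 = 0.00475 ms.
Pipeline fill: first packet needs 4·t_tx to clear all hops; remaining 193 packets each add one t_tx.
Total = (4+194-1)·t_tx + 4·t_prop = 197·4 + 4·0.00475 = 788.0 ms.

788.0 ms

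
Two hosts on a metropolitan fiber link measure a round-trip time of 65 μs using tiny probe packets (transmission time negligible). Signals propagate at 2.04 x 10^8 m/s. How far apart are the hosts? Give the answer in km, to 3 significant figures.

One-way propagation = RTT/2 = 32.5 μs.
d = s × t = 204000000 × 3.25e-05 = 6.63 km.

6.63 km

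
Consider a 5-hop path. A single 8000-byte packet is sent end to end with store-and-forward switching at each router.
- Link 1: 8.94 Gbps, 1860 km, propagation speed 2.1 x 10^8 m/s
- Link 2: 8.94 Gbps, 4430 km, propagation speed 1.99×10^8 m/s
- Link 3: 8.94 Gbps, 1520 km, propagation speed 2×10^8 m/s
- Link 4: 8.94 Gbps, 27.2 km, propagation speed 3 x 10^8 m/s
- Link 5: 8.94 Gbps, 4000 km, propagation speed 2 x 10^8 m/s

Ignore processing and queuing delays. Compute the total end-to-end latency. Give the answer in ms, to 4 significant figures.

58.84 ms

L = 8000 × 8 = 64000 bits.
Transmission delay per hop = L/R = 64000/8940000000 = 0.00715884 ms; 5 hops → 0.0357942 ms.
Propagation delays (d/s per hop): 8.85714, 22.2613, 7.6, 0.0906667, 20 ms; sum = 58.8091 ms.
End-to-end = 58.84 ms.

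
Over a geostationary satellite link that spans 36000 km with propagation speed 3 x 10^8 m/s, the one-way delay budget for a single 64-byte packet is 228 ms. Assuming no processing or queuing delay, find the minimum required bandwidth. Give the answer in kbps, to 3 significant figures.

L = 512 bits.
Propagation delay = 36000000 / 300000000 = 120 ms.
Transmission budget = 228 − 120 = 108 ms.
R ≥ L / t_tx = 512 bits / 0.108 s = 4.74 kbps.

4.74 kbps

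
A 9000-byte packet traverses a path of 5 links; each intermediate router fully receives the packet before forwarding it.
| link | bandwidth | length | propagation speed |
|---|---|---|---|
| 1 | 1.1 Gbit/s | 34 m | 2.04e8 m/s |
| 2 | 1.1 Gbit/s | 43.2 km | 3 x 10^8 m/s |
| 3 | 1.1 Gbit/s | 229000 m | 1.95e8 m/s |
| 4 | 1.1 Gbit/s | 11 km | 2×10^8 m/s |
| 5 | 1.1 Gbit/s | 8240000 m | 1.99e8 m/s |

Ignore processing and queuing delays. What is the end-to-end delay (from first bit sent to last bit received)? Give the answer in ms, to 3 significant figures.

43.1 ms

L = 9000 × 8 = 72000 bits.
Transmission delay per hop = L/R = 72000/1100000000 = 0.0654545 ms; 5 hops → 0.327273 ms.
Propagation delays (d/s per hop): 0.000166667, 0.144, 1.17436, 0.055, 41.407 ms; sum = 42.7806 ms.
End-to-end = 43.1 ms.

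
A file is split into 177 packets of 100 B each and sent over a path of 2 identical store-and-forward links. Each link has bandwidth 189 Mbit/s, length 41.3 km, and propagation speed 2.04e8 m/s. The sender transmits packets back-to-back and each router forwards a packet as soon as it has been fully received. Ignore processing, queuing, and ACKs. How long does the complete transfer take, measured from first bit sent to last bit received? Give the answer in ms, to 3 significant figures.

Per-hop transmission t_tx = L/R = 800/189000000 = 0.0042328 ms.
Per-hop propagation t_prop = 41300/204000000 = 0.202451 ms.
Pipeline fill: first packet needs 2·t_tx to clear all hops; remaining 176 packets each add one t_tx.
Total = (2+177-1)·t_tx + 2·t_prop = 178·0.0042328 + 2·0.202451 = 1.16 ms.

1.16 ms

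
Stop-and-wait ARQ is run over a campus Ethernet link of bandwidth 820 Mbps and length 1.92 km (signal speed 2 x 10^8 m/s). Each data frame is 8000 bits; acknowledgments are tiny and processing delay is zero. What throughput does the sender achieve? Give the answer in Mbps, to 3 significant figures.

276 Mbps

t_tx = L/R = 8000/820000000 = 9.7561e-06 s.
t_prop = 1920/200000000 = 9.6e-06 s; RTT = 1.92e-05 s.
Cycle = t_tx + RTT = 2.89561e-05 s.
Throughput = L / cycle = 8000 / 2.89561e-05 = 276 Mbps.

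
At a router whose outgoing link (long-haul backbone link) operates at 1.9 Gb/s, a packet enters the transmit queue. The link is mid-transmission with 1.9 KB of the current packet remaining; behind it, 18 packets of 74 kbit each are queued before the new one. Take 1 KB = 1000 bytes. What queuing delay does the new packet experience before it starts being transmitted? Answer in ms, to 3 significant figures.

Each queued packet: L/R = 74000/1900000000 = 0.0389474 ms.
18 queued → 0.701053 ms.
Plus remaining 15200 bits of current packet: 0.008 ms.
Queuing delay = 0.709 ms.

0.709 ms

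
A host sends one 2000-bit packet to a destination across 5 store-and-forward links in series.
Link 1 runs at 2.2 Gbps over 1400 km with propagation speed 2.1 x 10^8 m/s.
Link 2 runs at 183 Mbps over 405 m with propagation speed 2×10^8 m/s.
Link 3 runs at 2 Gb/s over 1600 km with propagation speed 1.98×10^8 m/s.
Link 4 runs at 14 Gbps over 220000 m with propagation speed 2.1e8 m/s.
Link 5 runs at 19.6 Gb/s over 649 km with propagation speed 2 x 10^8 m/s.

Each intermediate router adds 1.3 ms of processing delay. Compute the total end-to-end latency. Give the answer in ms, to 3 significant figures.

24.3 ms

Transmission delays (L/R per hop): 0.000909091, 0.010929, 0.001, 0.000142857, 0.000102041 ms; sum = 0.013083 ms.
Propagation delays (d/s per hop): 6.66667, 0.002025, 8.08081, 1.04762, 3.245 ms; sum = 19.0421 ms.
Processing at 4 router(s): 4 × 1.3 ms = 5.2 ms.
End-to-end = 24.3 ms.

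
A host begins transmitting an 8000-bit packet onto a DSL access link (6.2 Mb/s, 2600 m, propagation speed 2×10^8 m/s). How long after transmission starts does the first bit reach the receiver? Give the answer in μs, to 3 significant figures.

13.0 μs

First bit experiences only propagation delay: d/s = 2600/200000000 = 13.0 μs.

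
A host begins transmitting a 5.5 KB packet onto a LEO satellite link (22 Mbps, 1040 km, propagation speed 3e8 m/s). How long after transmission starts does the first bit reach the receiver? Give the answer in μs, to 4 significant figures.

First bit experiences only propagation delay: d/s = 1040000/300000000 = 3467 μs.

3467 μs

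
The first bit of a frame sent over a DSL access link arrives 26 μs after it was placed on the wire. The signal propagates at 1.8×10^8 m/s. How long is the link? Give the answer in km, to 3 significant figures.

4.68 km

d = s × t_prop = 180000000 × 2.6e-05 = 4.68 km.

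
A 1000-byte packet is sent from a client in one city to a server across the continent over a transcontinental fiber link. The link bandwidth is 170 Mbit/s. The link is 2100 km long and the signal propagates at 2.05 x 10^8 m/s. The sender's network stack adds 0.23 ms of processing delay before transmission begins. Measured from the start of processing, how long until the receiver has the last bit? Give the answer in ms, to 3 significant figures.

L = 1000 × 8 = 8000 bits.
Transmission delay = L/R = 8000 / 170000000 = 0.0470588 ms.
Propagation delay = d/s = 2100000 m / 2.05e+08 m/s = 10.2439 ms.
Plus processing delay 0.23 ms = 0.23 ms.
Total = 10.5 ms.

10.5 ms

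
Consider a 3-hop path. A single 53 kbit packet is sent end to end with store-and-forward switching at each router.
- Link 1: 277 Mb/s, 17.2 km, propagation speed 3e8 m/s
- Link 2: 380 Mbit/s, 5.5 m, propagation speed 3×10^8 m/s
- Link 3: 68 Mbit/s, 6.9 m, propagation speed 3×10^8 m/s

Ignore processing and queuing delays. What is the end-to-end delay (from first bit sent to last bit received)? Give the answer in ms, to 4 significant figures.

L = 53000 bits.
Transmission delays (L/R per hop): 0.191336, 0.139474, 0.779412 ms; sum = 1.11022 ms.
Propagation delays (d/s per hop): 0.0573333, 1.83333e-05, 2.3e-05 ms; sum = 0.0573747 ms.
End-to-end = 1.168 ms.

1.168 ms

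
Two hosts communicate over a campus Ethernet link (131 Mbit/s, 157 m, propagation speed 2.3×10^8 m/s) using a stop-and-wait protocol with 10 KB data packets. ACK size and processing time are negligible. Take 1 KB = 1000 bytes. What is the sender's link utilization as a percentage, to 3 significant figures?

99.8 %

t_tx = L/R = 80000/131000000 = 0.000610687 s.
t_prop = 157/2.3e+08 = 6.82609e-07 s; RTT = 1.36522e-06 s.
Cycle = t_tx + RTT = 0.000612052 s.
Utilization = t_tx / cycle = 0.000610687/0.000612052 = 99.8 %.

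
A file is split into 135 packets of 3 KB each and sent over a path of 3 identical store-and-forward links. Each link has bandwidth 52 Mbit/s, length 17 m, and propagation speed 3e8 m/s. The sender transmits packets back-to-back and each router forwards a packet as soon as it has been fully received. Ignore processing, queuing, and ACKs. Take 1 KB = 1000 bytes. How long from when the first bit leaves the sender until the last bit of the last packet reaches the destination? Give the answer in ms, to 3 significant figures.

63.2 ms

Per-hop transmission t_tx = L/R = 24000/52000000 = 0.461538 ms.
Per-hop propagation t_prop = 17/300000000 = 5.66667e-05 ms.
Pipeline fill: first packet needs 3·t_tx to clear all hops; remaining 134 packets each add one t_tx.
Total = (3+135-1)·t_tx + 3·t_prop = 137·0.461538 + 3·5.66667e-05 = 63.2 ms.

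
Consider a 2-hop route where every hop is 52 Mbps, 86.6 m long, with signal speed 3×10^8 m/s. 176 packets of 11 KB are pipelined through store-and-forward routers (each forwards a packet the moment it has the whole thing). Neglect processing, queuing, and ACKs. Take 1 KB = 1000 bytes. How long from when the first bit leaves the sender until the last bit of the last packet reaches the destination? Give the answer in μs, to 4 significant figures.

Per-hop transmission t_tx = L/R = 88000/52000000 = 1692.31 μs.
Per-hop propagation t_prop = 86.6/300000000 = 0.288667 μs.
Pipeline fill: first packet needs 2·t_tx to clear all hops; remaining 175 packets each add one t_tx.
Total = (2+176-1)·t_tx + 2·t_prop = 177·1692.31 + 2·0.288667 = 299500 μs.

299500 μs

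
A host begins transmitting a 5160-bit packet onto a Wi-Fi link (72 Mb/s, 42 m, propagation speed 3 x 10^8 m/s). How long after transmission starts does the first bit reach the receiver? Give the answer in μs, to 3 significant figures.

First bit experiences only propagation delay: d/s = 42/300000000 = 0.140 μs.

0.140 μs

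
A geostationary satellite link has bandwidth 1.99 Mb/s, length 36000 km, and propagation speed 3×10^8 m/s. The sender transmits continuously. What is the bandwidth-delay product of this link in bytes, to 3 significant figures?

Propagation delay = 36000000 / 300000000 = 0.12 s.
BDP = R × t_prop = 1990000 × 0.12 = 238800 bits.
In bytes: 238800/8 = 29900 bytes.

29900 bytes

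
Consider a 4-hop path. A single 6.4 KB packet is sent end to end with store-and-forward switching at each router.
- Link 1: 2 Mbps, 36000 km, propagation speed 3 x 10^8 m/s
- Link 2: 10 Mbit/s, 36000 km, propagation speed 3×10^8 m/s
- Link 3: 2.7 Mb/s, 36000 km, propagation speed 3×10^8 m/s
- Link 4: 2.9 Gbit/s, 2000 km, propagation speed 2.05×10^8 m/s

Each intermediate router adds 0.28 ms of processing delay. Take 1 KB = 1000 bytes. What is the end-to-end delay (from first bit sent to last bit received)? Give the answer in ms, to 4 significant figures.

L = 51200 bits.
Transmission delays (L/R per hop): 25.6, 5.12, 18.963, 0.0176552 ms; sum = 49.7006 ms.
Propagation delays (d/s per hop): 120, 120, 120, 9.7561 ms; sum = 369.756 ms.
Processing at 3 router(s): 3 × 0.28 ms = 0.84 ms.
End-to-end = 420.3 ms.

420.3 ms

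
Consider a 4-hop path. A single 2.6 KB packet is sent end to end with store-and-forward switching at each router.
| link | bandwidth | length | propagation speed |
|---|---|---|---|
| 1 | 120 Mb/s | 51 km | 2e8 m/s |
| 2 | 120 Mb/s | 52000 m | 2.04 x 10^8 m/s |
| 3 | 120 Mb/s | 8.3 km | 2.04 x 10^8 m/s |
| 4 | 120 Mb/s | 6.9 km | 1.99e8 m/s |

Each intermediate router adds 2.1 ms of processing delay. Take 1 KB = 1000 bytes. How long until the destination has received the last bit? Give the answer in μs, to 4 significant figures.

L = 20800 bits.
Transmission delay per hop = L/R = 20800/120000000 = 173.333 μs; 4 hops → 693.333 μs.
Propagation delays (d/s per hop): 255, 254.902, 40.6863, 34.6734 μs; sum = 585.262 μs.
Processing at 3 router(s): 3 × 2.1 ms = 6300 μs.
End-to-end = 7579 μs.

7579 μs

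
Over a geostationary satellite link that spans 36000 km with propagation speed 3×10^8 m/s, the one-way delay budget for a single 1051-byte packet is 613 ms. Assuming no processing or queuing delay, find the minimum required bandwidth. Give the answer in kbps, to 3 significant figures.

17.1 kbps

L = 8408 bits.
Propagation delay = 36000000 / 300000000 = 120 ms.
Transmission budget = 613 − 120 = 493 ms.
R ≥ L / t_tx = 8408 bits / 0.493 s = 17.1 kbps.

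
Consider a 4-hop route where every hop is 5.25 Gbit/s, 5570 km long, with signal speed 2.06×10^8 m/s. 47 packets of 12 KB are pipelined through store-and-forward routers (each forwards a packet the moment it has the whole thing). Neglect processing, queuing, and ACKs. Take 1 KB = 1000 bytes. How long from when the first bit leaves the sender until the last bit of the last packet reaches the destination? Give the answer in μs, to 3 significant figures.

Per-hop transmission t_tx = L/R = 96000/5250000000 = 18.2857 μs.
Per-hop propagation t_prop = 5570000/206000000 = 27038.8 μs.
Pipeline fill: first packet needs 4·t_tx to clear all hops; remaining 46 packets each add one t_tx.
Total = (4+47-1)·t_tx + 4·t_prop = 50·18.2857 + 4·27038.8 = 109000 μs.

109000 μs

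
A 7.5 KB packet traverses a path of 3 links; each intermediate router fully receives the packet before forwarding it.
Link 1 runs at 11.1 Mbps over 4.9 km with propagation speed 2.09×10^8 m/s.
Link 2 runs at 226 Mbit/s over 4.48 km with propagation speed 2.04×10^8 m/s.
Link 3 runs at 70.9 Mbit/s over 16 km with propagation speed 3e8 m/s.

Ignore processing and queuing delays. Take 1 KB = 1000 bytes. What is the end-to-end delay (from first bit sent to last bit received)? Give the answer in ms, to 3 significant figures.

L = 60000 bits.
Transmission delays (L/R per hop): 5.40541, 0.265487, 0.846262 ms; sum = 6.51715 ms.
Propagation delays (d/s per hop): 0.023445, 0.0219608, 0.0533333 ms; sum = 0.0987391 ms.
End-to-end = 6.62 ms.

6.62 ms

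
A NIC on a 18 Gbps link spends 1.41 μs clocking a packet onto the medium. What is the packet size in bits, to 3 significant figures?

L = R × t_tx = 18000000000 b/s × 1.41e-06 s = 25380 bits.

25400 bits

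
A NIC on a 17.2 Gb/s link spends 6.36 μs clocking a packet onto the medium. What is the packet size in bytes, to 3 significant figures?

13700 bytes

L = R × t_tx = 17200000000 b/s × 6.36e-06 s = 109392 bits.
In bytes: 109392 / 8 = 13700 bytes.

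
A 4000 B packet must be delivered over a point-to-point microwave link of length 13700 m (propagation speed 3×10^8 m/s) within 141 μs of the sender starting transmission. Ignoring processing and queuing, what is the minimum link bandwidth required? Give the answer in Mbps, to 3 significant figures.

L = 32000 bits.
Propagation delay = 13700 / 300000000 = 45.6667 μs.
Transmission budget = 141 − 45.6667 = 95.3333 μs.
R ≥ L / t_tx = 32000 bits / 9.53333e-05 s = 336 Mbps.

336 Mbps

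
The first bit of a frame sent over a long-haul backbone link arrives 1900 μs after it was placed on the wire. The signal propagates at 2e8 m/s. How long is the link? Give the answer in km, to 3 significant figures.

380 km

d = s × t_prop = 200000000 × 0.0019 = 380 km.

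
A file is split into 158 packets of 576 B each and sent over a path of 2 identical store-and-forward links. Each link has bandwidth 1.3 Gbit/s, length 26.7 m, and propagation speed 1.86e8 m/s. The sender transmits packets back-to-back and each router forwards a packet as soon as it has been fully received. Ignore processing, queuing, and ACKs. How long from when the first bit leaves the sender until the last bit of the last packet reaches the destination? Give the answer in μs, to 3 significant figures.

564 μs

Per-hop transmission t_tx = L/R = 4608/1300000000 = 3.54462 μs.
Per-hop propagation t_prop = 26.7/186000000 = 0.143548 μs.
Pipeline fill: first packet needs 2·t_tx to clear all hops; remaining 157 packets each add one t_tx.
Total = (2+158-1)·t_tx + 2·t_prop = 159·3.54462 + 2·0.143548 = 564 μs.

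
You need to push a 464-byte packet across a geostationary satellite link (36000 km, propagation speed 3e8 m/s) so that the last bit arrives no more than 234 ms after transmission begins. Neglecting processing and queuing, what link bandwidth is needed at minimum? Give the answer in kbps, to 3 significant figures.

32.6 kbps

L = 3712 bits.
Propagation delay = 36000000 / 300000000 = 120 ms.
Transmission budget = 234 − 120 = 114 ms.
R ≥ L / t_tx = 3712 bits / 0.114 s = 32.6 kbps.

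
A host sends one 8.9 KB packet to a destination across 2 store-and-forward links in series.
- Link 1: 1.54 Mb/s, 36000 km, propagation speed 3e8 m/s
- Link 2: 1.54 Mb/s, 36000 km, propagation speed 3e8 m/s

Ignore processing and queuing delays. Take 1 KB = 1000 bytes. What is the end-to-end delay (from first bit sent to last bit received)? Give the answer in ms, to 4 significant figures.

332.5 ms

L = 71200 bits.
Transmission delay per hop = L/R = 71200/1540000 = 46.2338 ms; 2 hops → 92.4675 ms.
Propagation delays (d/s per hop): 120, 120 ms; sum = 240 ms.
End-to-end = 332.5 ms.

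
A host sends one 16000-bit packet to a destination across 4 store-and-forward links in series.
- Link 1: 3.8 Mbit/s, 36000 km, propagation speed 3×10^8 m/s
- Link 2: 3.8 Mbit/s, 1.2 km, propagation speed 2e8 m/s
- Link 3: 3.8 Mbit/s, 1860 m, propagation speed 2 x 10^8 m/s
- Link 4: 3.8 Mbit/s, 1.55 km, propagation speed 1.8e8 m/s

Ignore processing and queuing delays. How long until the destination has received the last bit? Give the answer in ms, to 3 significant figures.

Transmission delay per hop = L/R = 16000/3800000 = 4.21053 ms; 4 hops → 16.8421 ms.
Propagation delays (d/s per hop): 120, 0.006, 0.0093, 0.00861111 ms; sum = 120.024 ms.
End-to-end = 137 ms.

137 ms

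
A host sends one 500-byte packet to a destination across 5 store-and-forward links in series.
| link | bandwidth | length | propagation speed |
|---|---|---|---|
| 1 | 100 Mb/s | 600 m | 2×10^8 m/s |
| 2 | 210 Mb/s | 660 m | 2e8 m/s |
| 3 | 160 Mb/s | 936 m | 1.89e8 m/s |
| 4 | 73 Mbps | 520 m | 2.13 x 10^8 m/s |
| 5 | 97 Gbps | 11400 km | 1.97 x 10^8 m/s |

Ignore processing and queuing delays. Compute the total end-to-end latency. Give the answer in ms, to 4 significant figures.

58.02 ms

L = 500 × 8 = 4000 bits.
Transmission delays (L/R per hop): 0.04, 0.0190476, 0.025, 0.0547945, 4.12371e-05 ms; sum = 0.138883 ms.
Propagation delays (d/s per hop): 0.003, 0.0033, 0.00495238, 0.00244131, 57.868 ms; sum = 57.8817 ms.
End-to-end = 58.02 ms.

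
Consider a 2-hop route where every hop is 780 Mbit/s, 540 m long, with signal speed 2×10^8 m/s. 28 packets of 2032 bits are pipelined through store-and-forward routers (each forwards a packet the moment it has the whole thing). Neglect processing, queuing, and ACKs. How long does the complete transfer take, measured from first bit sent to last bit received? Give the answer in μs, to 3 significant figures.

80.9 μs

Per-hop transmission t_tx = L/R = 2032/780000000 = 2.60513 μs.
Per-hop propagation t_prop = 540/200000000 = 2.7 μs.
Pipeline fill: first packet needs 2·t_tx to clear all hops; remaining 27 packets each add one t_tx.
Total = (2+28-1)·t_tx + 2·t_prop = 29·2.60513 + 2·2.7 = 80.9 μs.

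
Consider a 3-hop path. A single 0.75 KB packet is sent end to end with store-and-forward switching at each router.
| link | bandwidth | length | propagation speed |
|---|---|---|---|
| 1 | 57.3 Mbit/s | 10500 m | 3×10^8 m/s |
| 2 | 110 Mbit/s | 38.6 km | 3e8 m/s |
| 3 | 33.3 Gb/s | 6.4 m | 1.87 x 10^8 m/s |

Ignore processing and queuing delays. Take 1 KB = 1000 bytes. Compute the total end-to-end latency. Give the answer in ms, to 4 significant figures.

L = 6000 bits.
Transmission delays (L/R per hop): 0.104712, 0.0545455, 0.00018018 ms; sum = 0.159438 ms.
Propagation delays (d/s per hop): 0.035, 0.128667, 3.42246e-05 ms; sum = 0.163701 ms.
End-to-end = 0.3231 ms.

0.3231 ms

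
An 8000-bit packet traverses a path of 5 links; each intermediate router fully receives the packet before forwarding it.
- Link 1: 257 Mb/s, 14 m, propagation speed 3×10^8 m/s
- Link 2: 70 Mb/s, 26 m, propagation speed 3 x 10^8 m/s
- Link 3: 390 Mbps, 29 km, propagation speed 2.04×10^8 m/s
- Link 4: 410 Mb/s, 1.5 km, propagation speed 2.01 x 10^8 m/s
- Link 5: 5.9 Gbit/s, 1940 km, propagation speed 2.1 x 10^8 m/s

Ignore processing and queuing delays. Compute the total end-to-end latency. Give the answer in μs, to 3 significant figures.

Transmission delays (L/R per hop): 31.1284, 114.286, 20.5128, 19.5122, 1.35593 μs; sum = 186.795 μs.
Propagation delays (d/s per hop): 0.0466667, 0.0866667, 142.157, 7.46269, 9238.1 μs; sum = 9387.85 μs.
End-to-end = 9570 μs.

9570 μs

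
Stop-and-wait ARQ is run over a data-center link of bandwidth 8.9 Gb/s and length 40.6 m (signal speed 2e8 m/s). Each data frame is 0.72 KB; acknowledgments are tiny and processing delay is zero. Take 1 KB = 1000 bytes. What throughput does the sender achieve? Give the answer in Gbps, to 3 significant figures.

5.47 Gbps

t_tx = L/R = 5760/8900000000 = 6.47191e-07 s.
t_prop = 40.6/200000000 = 2.03e-07 s; RTT = 4.06e-07 s.
Cycle = t_tx + RTT = 1.05319e-06 s.
Throughput = L / cycle = 5760 / 1.05319e-06 = 5.47 Gbps.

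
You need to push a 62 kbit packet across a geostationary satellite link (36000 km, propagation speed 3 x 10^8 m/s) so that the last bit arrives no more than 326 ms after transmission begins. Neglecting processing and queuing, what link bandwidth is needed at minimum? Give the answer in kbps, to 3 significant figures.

Propagation delay = 36000000 / 300000000 = 120 ms.
Transmission budget = 326 − 120 = 206 ms.
R ≥ L / t_tx = 62000 bits / 0.206 s = 301 kbps.

301 kbps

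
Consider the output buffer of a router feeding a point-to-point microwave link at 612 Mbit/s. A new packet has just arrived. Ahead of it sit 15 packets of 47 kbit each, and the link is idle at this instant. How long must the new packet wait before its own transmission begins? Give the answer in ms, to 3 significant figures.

1.15 ms

Each queued packet: L/R = 47000/612000000 = 0.0767974 ms.
15 queued → 1.15196 ms.
Queuing delay = 1.15 ms.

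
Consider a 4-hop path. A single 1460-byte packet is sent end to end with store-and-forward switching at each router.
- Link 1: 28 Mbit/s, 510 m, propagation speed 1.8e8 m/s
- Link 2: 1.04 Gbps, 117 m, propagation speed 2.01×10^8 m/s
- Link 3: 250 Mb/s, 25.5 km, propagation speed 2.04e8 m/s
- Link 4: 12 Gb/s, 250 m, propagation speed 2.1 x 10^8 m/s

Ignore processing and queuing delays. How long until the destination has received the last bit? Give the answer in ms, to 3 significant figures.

0.606 ms

L = 1460 × 8 = 11680 bits.
Transmission delays (L/R per hop): 0.417143, 0.0112308, 0.04672, 0.000973333 ms; sum = 0.476067 ms.
Propagation delays (d/s per hop): 0.00283333, 0.00058209, 0.125, 0.00119048 ms; sum = 0.129606 ms.
End-to-end = 0.606 ms.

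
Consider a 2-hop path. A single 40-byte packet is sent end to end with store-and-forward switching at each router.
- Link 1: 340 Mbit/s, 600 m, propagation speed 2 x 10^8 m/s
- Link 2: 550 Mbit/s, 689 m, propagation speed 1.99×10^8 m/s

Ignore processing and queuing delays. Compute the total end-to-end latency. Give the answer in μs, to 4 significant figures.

L = 40 × 8 = 320 bits.
Transmission delays (L/R per hop): 0.941176, 0.581818 μs; sum = 1.52299 μs.
Propagation delays (d/s per hop): 3, 3.46231 μs; sum = 6.46231 μs.
End-to-end = 7.985 μs.

7.985 μs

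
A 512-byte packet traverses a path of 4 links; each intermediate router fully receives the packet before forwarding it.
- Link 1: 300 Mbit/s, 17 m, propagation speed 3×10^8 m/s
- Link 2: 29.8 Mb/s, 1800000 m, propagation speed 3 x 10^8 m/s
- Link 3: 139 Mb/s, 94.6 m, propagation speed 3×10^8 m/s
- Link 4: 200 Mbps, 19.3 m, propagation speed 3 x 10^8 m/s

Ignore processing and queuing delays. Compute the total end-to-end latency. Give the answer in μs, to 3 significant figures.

6200 μs

L = 512 × 8 = 4096 bits.
Transmission delays (L/R per hop): 13.6533, 137.45, 29.4676, 20.48 μs; sum = 201.051 μs.
Propagation delays (d/s per hop): 0.0566667, 6000, 0.315333, 0.0643333 μs; sum = 6000.44 μs.
End-to-end = 6200 μs.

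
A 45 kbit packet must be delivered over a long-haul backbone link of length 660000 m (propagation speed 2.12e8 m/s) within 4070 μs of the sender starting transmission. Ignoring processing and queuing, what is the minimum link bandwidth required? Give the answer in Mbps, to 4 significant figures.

Propagation delay = 660000 / 212000000 = 3113.21 μs.
Transmission budget = 4070 − 3113.21 = 956.792 μs.
R ≥ L / t_tx = 45000 bits / 0.000956792 s = 47.03 Mbps.

47.03 Mbps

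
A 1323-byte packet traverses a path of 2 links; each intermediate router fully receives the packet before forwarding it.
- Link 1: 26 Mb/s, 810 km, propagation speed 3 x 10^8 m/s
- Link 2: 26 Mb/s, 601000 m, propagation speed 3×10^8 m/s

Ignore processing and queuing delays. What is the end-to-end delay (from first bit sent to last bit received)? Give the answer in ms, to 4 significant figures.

L = 1323 × 8 = 10584 bits.
Transmission delay per hop = L/R = 10584/26000000 = 0.407077 ms; 2 hops → 0.814154 ms.
Propagation delays (d/s per hop): 2.7, 2.00333 ms; sum = 4.70333 ms.
End-to-end = 5.517 ms.

5.517 ms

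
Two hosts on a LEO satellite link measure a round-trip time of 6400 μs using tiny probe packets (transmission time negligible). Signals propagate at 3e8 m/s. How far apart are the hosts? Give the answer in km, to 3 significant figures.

One-way propagation = RTT/2 = 3200 μs.
d = s × t = 300000000 × 0.0032 = 960 km.

960 km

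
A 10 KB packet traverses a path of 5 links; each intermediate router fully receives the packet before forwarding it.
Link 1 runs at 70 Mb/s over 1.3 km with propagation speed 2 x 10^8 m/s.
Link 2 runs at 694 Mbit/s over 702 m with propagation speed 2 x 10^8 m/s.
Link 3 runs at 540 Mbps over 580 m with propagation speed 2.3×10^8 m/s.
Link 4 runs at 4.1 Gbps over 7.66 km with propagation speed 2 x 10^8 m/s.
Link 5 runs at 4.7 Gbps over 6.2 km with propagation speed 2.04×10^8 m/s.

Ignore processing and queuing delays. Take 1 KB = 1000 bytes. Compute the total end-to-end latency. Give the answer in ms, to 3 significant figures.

1.52 ms

L = 80000 bits.
Transmission delays (L/R per hop): 1.14286, 0.115274, 0.148148, 0.0195122, 0.0170213 ms; sum = 1.44281 ms.
Propagation delays (d/s per hop): 0.0065, 0.00351, 0.00252174, 0.0383, 0.0303922 ms; sum = 0.0812239 ms.
End-to-end = 1.52 ms.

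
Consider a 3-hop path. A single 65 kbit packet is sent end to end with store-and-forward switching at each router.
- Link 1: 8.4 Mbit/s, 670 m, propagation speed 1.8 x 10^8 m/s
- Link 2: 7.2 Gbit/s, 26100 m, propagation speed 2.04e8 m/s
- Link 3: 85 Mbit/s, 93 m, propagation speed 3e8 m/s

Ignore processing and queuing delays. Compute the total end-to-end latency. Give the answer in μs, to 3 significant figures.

8640 μs

L = 65000 bits.
Transmission delays (L/R per hop): 7738.1, 9.02778, 764.706 μs; sum = 8511.83 μs.
Propagation delays (d/s per hop): 3.72222, 127.941, 0.31 μs; sum = 131.973 μs.
End-to-end = 8640 μs.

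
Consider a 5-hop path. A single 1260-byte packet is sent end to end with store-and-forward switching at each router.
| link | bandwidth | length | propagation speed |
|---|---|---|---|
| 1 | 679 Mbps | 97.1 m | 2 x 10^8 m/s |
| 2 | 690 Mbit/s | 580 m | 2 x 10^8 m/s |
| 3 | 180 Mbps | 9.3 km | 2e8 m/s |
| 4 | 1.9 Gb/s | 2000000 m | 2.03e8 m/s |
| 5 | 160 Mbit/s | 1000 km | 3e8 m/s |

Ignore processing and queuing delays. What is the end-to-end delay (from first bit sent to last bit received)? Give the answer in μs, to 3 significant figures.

13400 μs

L = 1260 × 8 = 10080 bits.
Transmission delays (L/R per hop): 14.8454, 14.6087, 56, 5.30526, 63 μs; sum = 153.759 μs.
Propagation delays (d/s per hop): 0.4855, 2.9, 46.5, 9852.22, 3333.33 μs; sum = 13235.4 μs.
End-to-end = 13400 μs.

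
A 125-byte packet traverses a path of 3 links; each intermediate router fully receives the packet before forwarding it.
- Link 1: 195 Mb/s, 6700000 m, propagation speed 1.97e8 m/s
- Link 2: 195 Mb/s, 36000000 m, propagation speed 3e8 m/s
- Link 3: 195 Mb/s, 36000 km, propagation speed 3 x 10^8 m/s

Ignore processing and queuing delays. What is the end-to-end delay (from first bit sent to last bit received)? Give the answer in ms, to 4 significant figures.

L = 125 × 8 = 1000 bits.
Transmission delay per hop = L/R = 1000/195000000 = 0.00512821 ms; 3 hops → 0.0153846 ms.
Propagation delays (d/s per hop): 34.0102, 120, 120 ms; sum = 274.01 ms.
End-to-end = 274.0 ms.

274.0 ms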